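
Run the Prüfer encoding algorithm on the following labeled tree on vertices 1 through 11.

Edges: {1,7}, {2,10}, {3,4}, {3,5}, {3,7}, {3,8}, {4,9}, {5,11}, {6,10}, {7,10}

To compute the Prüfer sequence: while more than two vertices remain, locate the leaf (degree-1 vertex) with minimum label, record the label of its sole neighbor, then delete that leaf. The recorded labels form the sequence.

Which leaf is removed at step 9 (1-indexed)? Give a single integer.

Step 1: current leaves = {1,2,6,8,9,11}. Remove leaf 1 (neighbor: 7).
Step 2: current leaves = {2,6,8,9,11}. Remove leaf 2 (neighbor: 10).
Step 3: current leaves = {6,8,9,11}. Remove leaf 6 (neighbor: 10).
Step 4: current leaves = {8,9,10,11}. Remove leaf 8 (neighbor: 3).
Step 5: current leaves = {9,10,11}. Remove leaf 9 (neighbor: 4).
Step 6: current leaves = {4,10,11}. Remove leaf 4 (neighbor: 3).
Step 7: current leaves = {10,11}. Remove leaf 10 (neighbor: 7).
Step 8: current leaves = {7,11}. Remove leaf 7 (neighbor: 3).
Step 9: current leaves = {3,11}. Remove leaf 3 (neighbor: 5).

Answer: 3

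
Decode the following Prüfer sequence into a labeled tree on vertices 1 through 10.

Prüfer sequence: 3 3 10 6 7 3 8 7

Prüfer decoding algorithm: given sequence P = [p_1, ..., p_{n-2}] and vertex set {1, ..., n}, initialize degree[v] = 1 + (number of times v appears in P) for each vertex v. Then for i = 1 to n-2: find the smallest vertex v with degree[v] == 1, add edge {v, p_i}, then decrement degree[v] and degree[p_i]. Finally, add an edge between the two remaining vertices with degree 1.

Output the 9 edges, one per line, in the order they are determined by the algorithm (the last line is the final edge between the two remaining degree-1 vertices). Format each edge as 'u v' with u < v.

Answer: 1 3
2 3
4 10
5 6
6 7
3 9
3 8
7 8
7 10

Derivation:
Initial degrees: {1:1, 2:1, 3:4, 4:1, 5:1, 6:2, 7:3, 8:2, 9:1, 10:2}
Step 1: smallest deg-1 vertex = 1, p_1 = 3. Add edge {1,3}. Now deg[1]=0, deg[3]=3.
Step 2: smallest deg-1 vertex = 2, p_2 = 3. Add edge {2,3}. Now deg[2]=0, deg[3]=2.
Step 3: smallest deg-1 vertex = 4, p_3 = 10. Add edge {4,10}. Now deg[4]=0, deg[10]=1.
Step 4: smallest deg-1 vertex = 5, p_4 = 6. Add edge {5,6}. Now deg[5]=0, deg[6]=1.
Step 5: smallest deg-1 vertex = 6, p_5 = 7. Add edge {6,7}. Now deg[6]=0, deg[7]=2.
Step 6: smallest deg-1 vertex = 9, p_6 = 3. Add edge {3,9}. Now deg[9]=0, deg[3]=1.
Step 7: smallest deg-1 vertex = 3, p_7 = 8. Add edge {3,8}. Now deg[3]=0, deg[8]=1.
Step 8: smallest deg-1 vertex = 8, p_8 = 7. Add edge {7,8}. Now deg[8]=0, deg[7]=1.
Final: two remaining deg-1 vertices are 7, 10. Add edge {7,10}.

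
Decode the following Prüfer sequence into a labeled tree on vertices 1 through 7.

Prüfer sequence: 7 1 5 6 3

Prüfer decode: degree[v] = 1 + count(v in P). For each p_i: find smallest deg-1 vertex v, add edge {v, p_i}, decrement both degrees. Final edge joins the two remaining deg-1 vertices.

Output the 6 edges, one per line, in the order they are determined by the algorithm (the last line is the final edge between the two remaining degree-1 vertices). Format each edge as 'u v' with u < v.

Answer: 2 7
1 4
1 5
5 6
3 6
3 7

Derivation:
Initial degrees: {1:2, 2:1, 3:2, 4:1, 5:2, 6:2, 7:2}
Step 1: smallest deg-1 vertex = 2, p_1 = 7. Add edge {2,7}. Now deg[2]=0, deg[7]=1.
Step 2: smallest deg-1 vertex = 4, p_2 = 1. Add edge {1,4}. Now deg[4]=0, deg[1]=1.
Step 3: smallest deg-1 vertex = 1, p_3 = 5. Add edge {1,5}. Now deg[1]=0, deg[5]=1.
Step 4: smallest deg-1 vertex = 5, p_4 = 6. Add edge {5,6}. Now deg[5]=0, deg[6]=1.
Step 5: smallest deg-1 vertex = 6, p_5 = 3. Add edge {3,6}. Now deg[6]=0, deg[3]=1.
Final: two remaining deg-1 vertices are 3, 7. Add edge {3,7}.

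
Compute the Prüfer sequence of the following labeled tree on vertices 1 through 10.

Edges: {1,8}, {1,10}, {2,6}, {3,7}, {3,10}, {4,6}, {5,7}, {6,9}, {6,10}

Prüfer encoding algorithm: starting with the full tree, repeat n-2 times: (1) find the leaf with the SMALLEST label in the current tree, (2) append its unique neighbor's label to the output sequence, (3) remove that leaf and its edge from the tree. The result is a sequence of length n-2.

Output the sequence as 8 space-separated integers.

Step 1: leaves = {2,4,5,8,9}. Remove smallest leaf 2, emit neighbor 6.
Step 2: leaves = {4,5,8,9}. Remove smallest leaf 4, emit neighbor 6.
Step 3: leaves = {5,8,9}. Remove smallest leaf 5, emit neighbor 7.
Step 4: leaves = {7,8,9}. Remove smallest leaf 7, emit neighbor 3.
Step 5: leaves = {3,8,9}. Remove smallest leaf 3, emit neighbor 10.
Step 6: leaves = {8,9}. Remove smallest leaf 8, emit neighbor 1.
Step 7: leaves = {1,9}. Remove smallest leaf 1, emit neighbor 10.
Step 8: leaves = {9,10}. Remove smallest leaf 9, emit neighbor 6.
Done: 2 vertices remain (6, 10). Sequence = [6 6 7 3 10 1 10 6]

Answer: 6 6 7 3 10 1 10 6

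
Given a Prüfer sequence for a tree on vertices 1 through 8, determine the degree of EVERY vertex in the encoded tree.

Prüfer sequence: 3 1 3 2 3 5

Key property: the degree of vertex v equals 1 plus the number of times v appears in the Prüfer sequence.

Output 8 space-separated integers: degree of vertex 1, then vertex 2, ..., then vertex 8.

p_1 = 3: count[3] becomes 1
p_2 = 1: count[1] becomes 1
p_3 = 3: count[3] becomes 2
p_4 = 2: count[2] becomes 1
p_5 = 3: count[3] becomes 3
p_6 = 5: count[5] becomes 1
Degrees (1 + count): deg[1]=1+1=2, deg[2]=1+1=2, deg[3]=1+3=4, deg[4]=1+0=1, deg[5]=1+1=2, deg[6]=1+0=1, deg[7]=1+0=1, deg[8]=1+0=1

Answer: 2 2 4 1 2 1 1 1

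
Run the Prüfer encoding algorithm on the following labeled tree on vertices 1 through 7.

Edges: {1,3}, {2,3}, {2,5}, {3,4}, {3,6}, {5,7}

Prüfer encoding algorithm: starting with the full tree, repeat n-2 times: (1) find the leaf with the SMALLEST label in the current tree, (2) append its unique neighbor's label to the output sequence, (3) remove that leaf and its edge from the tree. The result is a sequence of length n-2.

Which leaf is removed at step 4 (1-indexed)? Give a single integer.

Answer: 3

Derivation:
Step 1: current leaves = {1,4,6,7}. Remove leaf 1 (neighbor: 3).
Step 2: current leaves = {4,6,7}. Remove leaf 4 (neighbor: 3).
Step 3: current leaves = {6,7}. Remove leaf 6 (neighbor: 3).
Step 4: current leaves = {3,7}. Remove leaf 3 (neighbor: 2).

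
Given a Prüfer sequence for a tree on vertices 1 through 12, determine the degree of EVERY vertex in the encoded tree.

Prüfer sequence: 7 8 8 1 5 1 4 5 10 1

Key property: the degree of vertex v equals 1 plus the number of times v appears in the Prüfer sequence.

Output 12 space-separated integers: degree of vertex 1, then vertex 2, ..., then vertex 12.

Answer: 4 1 1 2 3 1 2 3 1 2 1 1

Derivation:
p_1 = 7: count[7] becomes 1
p_2 = 8: count[8] becomes 1
p_3 = 8: count[8] becomes 2
p_4 = 1: count[1] becomes 1
p_5 = 5: count[5] becomes 1
p_6 = 1: count[1] becomes 2
p_7 = 4: count[4] becomes 1
p_8 = 5: count[5] becomes 2
p_9 = 10: count[10] becomes 1
p_10 = 1: count[1] becomes 3
Degrees (1 + count): deg[1]=1+3=4, deg[2]=1+0=1, deg[3]=1+0=1, deg[4]=1+1=2, deg[5]=1+2=3, deg[6]=1+0=1, deg[7]=1+1=2, deg[8]=1+2=3, deg[9]=1+0=1, deg[10]=1+1=2, deg[11]=1+0=1, deg[12]=1+0=1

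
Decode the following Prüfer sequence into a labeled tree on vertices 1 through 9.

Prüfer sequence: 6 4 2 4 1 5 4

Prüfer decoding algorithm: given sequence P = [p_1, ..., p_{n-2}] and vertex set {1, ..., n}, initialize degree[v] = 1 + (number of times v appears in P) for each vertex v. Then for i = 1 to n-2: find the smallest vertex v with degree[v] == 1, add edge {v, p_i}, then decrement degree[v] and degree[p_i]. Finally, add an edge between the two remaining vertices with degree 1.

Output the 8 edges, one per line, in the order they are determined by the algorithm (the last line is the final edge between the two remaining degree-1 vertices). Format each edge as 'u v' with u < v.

Answer: 3 6
4 6
2 7
2 4
1 8
1 5
4 5
4 9

Derivation:
Initial degrees: {1:2, 2:2, 3:1, 4:4, 5:2, 6:2, 7:1, 8:1, 9:1}
Step 1: smallest deg-1 vertex = 3, p_1 = 6. Add edge {3,6}. Now deg[3]=0, deg[6]=1.
Step 2: smallest deg-1 vertex = 6, p_2 = 4. Add edge {4,6}. Now deg[6]=0, deg[4]=3.
Step 3: smallest deg-1 vertex = 7, p_3 = 2. Add edge {2,7}. Now deg[7]=0, deg[2]=1.
Step 4: smallest deg-1 vertex = 2, p_4 = 4. Add edge {2,4}. Now deg[2]=0, deg[4]=2.
Step 5: smallest deg-1 vertex = 8, p_5 = 1. Add edge {1,8}. Now deg[8]=0, deg[1]=1.
Step 6: smallest deg-1 vertex = 1, p_6 = 5. Add edge {1,5}. Now deg[1]=0, deg[5]=1.
Step 7: smallest deg-1 vertex = 5, p_7 = 4. Add edge {4,5}. Now deg[5]=0, deg[4]=1.
Final: two remaining deg-1 vertices are 4, 9. Add edge {4,9}.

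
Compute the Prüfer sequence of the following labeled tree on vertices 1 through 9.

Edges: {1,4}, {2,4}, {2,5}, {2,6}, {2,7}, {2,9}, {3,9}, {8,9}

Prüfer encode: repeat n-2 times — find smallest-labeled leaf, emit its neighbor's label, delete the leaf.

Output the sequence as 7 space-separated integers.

Step 1: leaves = {1,3,5,6,7,8}. Remove smallest leaf 1, emit neighbor 4.
Step 2: leaves = {3,4,5,6,7,8}. Remove smallest leaf 3, emit neighbor 9.
Step 3: leaves = {4,5,6,7,8}. Remove smallest leaf 4, emit neighbor 2.
Step 4: leaves = {5,6,7,8}. Remove smallest leaf 5, emit neighbor 2.
Step 5: leaves = {6,7,8}. Remove smallest leaf 6, emit neighbor 2.
Step 6: leaves = {7,8}. Remove smallest leaf 7, emit neighbor 2.
Step 7: leaves = {2,8}. Remove smallest leaf 2, emit neighbor 9.
Done: 2 vertices remain (8, 9). Sequence = [4 9 2 2 2 2 9]

Answer: 4 9 2 2 2 2 9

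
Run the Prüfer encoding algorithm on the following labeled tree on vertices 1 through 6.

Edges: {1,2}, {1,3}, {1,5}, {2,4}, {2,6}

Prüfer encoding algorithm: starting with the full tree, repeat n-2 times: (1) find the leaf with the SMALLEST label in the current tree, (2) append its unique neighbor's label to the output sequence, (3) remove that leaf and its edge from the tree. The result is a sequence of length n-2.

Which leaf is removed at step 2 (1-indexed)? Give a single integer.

Answer: 4

Derivation:
Step 1: current leaves = {3,4,5,6}. Remove leaf 3 (neighbor: 1).
Step 2: current leaves = {4,5,6}. Remove leaf 4 (neighbor: 2).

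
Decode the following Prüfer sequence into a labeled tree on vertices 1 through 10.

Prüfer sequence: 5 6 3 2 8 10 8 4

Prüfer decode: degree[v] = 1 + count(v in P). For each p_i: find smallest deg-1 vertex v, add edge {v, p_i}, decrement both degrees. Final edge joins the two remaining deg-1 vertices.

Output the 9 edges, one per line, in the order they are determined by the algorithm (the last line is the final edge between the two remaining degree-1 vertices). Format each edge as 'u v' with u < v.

Answer: 1 5
5 6
3 6
2 3
2 8
7 10
8 9
4 8
4 10

Derivation:
Initial degrees: {1:1, 2:2, 3:2, 4:2, 5:2, 6:2, 7:1, 8:3, 9:1, 10:2}
Step 1: smallest deg-1 vertex = 1, p_1 = 5. Add edge {1,5}. Now deg[1]=0, deg[5]=1.
Step 2: smallest deg-1 vertex = 5, p_2 = 6. Add edge {5,6}. Now deg[5]=0, deg[6]=1.
Step 3: smallest deg-1 vertex = 6, p_3 = 3. Add edge {3,6}. Now deg[6]=0, deg[3]=1.
Step 4: smallest deg-1 vertex = 3, p_4 = 2. Add edge {2,3}. Now deg[3]=0, deg[2]=1.
Step 5: smallest deg-1 vertex = 2, p_5 = 8. Add edge {2,8}. Now deg[2]=0, deg[8]=2.
Step 6: smallest deg-1 vertex = 7, p_6 = 10. Add edge {7,10}. Now deg[7]=0, deg[10]=1.
Step 7: smallest deg-1 vertex = 9, p_7 = 8. Add edge {8,9}. Now deg[9]=0, deg[8]=1.
Step 8: smallest deg-1 vertex = 8, p_8 = 4. Add edge {4,8}. Now deg[8]=0, deg[4]=1.
Final: two remaining deg-1 vertices are 4, 10. Add edge {4,10}.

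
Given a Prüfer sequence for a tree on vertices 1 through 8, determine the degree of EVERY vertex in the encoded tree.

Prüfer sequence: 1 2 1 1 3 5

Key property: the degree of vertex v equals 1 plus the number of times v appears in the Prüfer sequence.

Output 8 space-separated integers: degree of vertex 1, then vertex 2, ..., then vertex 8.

p_1 = 1: count[1] becomes 1
p_2 = 2: count[2] becomes 1
p_3 = 1: count[1] becomes 2
p_4 = 1: count[1] becomes 3
p_5 = 3: count[3] becomes 1
p_6 = 5: count[5] becomes 1
Degrees (1 + count): deg[1]=1+3=4, deg[2]=1+1=2, deg[3]=1+1=2, deg[4]=1+0=1, deg[5]=1+1=2, deg[6]=1+0=1, deg[7]=1+0=1, deg[8]=1+0=1

Answer: 4 2 2 1 2 1 1 1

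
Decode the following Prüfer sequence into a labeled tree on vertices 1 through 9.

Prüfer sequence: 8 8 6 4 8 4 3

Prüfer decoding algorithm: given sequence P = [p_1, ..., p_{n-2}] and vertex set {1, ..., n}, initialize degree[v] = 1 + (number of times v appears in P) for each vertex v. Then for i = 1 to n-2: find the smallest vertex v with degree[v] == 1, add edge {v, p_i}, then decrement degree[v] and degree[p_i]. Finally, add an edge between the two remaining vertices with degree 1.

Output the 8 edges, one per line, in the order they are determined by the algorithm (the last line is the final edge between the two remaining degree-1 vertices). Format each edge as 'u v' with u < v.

Initial degrees: {1:1, 2:1, 3:2, 4:3, 5:1, 6:2, 7:1, 8:4, 9:1}
Step 1: smallest deg-1 vertex = 1, p_1 = 8. Add edge {1,8}. Now deg[1]=0, deg[8]=3.
Step 2: smallest deg-1 vertex = 2, p_2 = 8. Add edge {2,8}. Now deg[2]=0, deg[8]=2.
Step 3: smallest deg-1 vertex = 5, p_3 = 6. Add edge {5,6}. Now deg[5]=0, deg[6]=1.
Step 4: smallest deg-1 vertex = 6, p_4 = 4. Add edge {4,6}. Now deg[6]=0, deg[4]=2.
Step 5: smallest deg-1 vertex = 7, p_5 = 8. Add edge {7,8}. Now deg[7]=0, deg[8]=1.
Step 6: smallest deg-1 vertex = 8, p_6 = 4. Add edge {4,8}. Now deg[8]=0, deg[4]=1.
Step 7: smallest deg-1 vertex = 4, p_7 = 3. Add edge {3,4}. Now deg[4]=0, deg[3]=1.
Final: two remaining deg-1 vertices are 3, 9. Add edge {3,9}.

Answer: 1 8
2 8
5 6
4 6
7 8
4 8
3 4
3 9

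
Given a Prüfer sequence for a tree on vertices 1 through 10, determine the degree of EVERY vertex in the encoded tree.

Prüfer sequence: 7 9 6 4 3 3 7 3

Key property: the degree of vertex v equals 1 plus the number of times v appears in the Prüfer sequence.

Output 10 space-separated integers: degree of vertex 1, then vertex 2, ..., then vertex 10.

p_1 = 7: count[7] becomes 1
p_2 = 9: count[9] becomes 1
p_3 = 6: count[6] becomes 1
p_4 = 4: count[4] becomes 1
p_5 = 3: count[3] becomes 1
p_6 = 3: count[3] becomes 2
p_7 = 7: count[7] becomes 2
p_8 = 3: count[3] becomes 3
Degrees (1 + count): deg[1]=1+0=1, deg[2]=1+0=1, deg[3]=1+3=4, deg[4]=1+1=2, deg[5]=1+0=1, deg[6]=1+1=2, deg[7]=1+2=3, deg[8]=1+0=1, deg[9]=1+1=2, deg[10]=1+0=1

Answer: 1 1 4 2 1 2 3 1 2 1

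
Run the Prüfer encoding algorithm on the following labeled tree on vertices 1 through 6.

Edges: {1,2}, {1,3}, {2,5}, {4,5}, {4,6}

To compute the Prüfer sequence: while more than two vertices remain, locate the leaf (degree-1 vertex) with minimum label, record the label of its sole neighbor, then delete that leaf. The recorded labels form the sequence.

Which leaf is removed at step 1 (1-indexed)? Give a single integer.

Step 1: current leaves = {3,6}. Remove leaf 3 (neighbor: 1).

Answer: 3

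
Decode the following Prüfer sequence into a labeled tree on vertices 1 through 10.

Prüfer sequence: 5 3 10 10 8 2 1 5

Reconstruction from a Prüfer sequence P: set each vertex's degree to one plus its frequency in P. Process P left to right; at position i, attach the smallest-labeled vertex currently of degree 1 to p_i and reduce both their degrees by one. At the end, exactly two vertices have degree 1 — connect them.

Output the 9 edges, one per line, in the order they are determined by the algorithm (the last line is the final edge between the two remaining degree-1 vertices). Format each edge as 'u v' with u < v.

Initial degrees: {1:2, 2:2, 3:2, 4:1, 5:3, 6:1, 7:1, 8:2, 9:1, 10:3}
Step 1: smallest deg-1 vertex = 4, p_1 = 5. Add edge {4,5}. Now deg[4]=0, deg[5]=2.
Step 2: smallest deg-1 vertex = 6, p_2 = 3. Add edge {3,6}. Now deg[6]=0, deg[3]=1.
Step 3: smallest deg-1 vertex = 3, p_3 = 10. Add edge {3,10}. Now deg[3]=0, deg[10]=2.
Step 4: smallest deg-1 vertex = 7, p_4 = 10. Add edge {7,10}. Now deg[7]=0, deg[10]=1.
Step 5: smallest deg-1 vertex = 9, p_5 = 8. Add edge {8,9}. Now deg[9]=0, deg[8]=1.
Step 6: smallest deg-1 vertex = 8, p_6 = 2. Add edge {2,8}. Now deg[8]=0, deg[2]=1.
Step 7: smallest deg-1 vertex = 2, p_7 = 1. Add edge {1,2}. Now deg[2]=0, deg[1]=1.
Step 8: smallest deg-1 vertex = 1, p_8 = 5. Add edge {1,5}. Now deg[1]=0, deg[5]=1.
Final: two remaining deg-1 vertices are 5, 10. Add edge {5,10}.

Answer: 4 5
3 6
3 10
7 10
8 9
2 8
1 2
1 5
5 10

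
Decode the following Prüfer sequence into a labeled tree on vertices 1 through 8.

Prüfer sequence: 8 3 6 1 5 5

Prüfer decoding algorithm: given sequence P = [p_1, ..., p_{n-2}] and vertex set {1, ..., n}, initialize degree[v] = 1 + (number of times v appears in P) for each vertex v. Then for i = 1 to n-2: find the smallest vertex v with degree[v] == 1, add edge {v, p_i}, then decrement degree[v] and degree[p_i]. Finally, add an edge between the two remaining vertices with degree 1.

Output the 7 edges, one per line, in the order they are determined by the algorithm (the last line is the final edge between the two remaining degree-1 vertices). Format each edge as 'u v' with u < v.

Answer: 2 8
3 4
3 6
1 6
1 5
5 7
5 8

Derivation:
Initial degrees: {1:2, 2:1, 3:2, 4:1, 5:3, 6:2, 7:1, 8:2}
Step 1: smallest deg-1 vertex = 2, p_1 = 8. Add edge {2,8}. Now deg[2]=0, deg[8]=1.
Step 2: smallest deg-1 vertex = 4, p_2 = 3. Add edge {3,4}. Now deg[4]=0, deg[3]=1.
Step 3: smallest deg-1 vertex = 3, p_3 = 6. Add edge {3,6}. Now deg[3]=0, deg[6]=1.
Step 4: smallest deg-1 vertex = 6, p_4 = 1. Add edge {1,6}. Now deg[6]=0, deg[1]=1.
Step 5: smallest deg-1 vertex = 1, p_5 = 5. Add edge {1,5}. Now deg[1]=0, deg[5]=2.
Step 6: smallest deg-1 vertex = 7, p_6 = 5. Add edge {5,7}. Now deg[7]=0, deg[5]=1.
Final: two remaining deg-1 vertices are 5, 8. Add edge {5,8}.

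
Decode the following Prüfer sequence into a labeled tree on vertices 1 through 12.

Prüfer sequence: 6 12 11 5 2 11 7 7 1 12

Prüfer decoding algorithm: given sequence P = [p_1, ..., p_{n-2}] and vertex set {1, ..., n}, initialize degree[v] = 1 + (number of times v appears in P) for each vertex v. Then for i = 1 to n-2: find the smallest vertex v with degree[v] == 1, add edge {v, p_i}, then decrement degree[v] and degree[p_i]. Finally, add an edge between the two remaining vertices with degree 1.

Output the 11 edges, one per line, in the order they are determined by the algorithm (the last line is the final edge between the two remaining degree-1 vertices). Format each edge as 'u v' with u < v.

Initial degrees: {1:2, 2:2, 3:1, 4:1, 5:2, 6:2, 7:3, 8:1, 9:1, 10:1, 11:3, 12:3}
Step 1: smallest deg-1 vertex = 3, p_1 = 6. Add edge {3,6}. Now deg[3]=0, deg[6]=1.
Step 2: smallest deg-1 vertex = 4, p_2 = 12. Add edge {4,12}. Now deg[4]=0, deg[12]=2.
Step 3: smallest deg-1 vertex = 6, p_3 = 11. Add edge {6,11}. Now deg[6]=0, deg[11]=2.
Step 4: smallest deg-1 vertex = 8, p_4 = 5. Add edge {5,8}. Now deg[8]=0, deg[5]=1.
Step 5: smallest deg-1 vertex = 5, p_5 = 2. Add edge {2,5}. Now deg[5]=0, deg[2]=1.
Step 6: smallest deg-1 vertex = 2, p_6 = 11. Add edge {2,11}. Now deg[2]=0, deg[11]=1.
Step 7: smallest deg-1 vertex = 9, p_7 = 7. Add edge {7,9}. Now deg[9]=0, deg[7]=2.
Step 8: smallest deg-1 vertex = 10, p_8 = 7. Add edge {7,10}. Now deg[10]=0, deg[7]=1.
Step 9: smallest deg-1 vertex = 7, p_9 = 1. Add edge {1,7}. Now deg[7]=0, deg[1]=1.
Step 10: smallest deg-1 vertex = 1, p_10 = 12. Add edge {1,12}. Now deg[1]=0, deg[12]=1.
Final: two remaining deg-1 vertices are 11, 12. Add edge {11,12}.

Answer: 3 6
4 12
6 11
5 8
2 5
2 11
7 9
7 10
1 7
1 12
11 12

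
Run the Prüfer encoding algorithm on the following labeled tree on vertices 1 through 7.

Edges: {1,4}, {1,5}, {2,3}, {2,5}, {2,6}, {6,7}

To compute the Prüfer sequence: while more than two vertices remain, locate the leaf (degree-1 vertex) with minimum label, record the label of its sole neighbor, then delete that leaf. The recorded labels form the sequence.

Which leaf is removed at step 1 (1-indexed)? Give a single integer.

Answer: 3

Derivation:
Step 1: current leaves = {3,4,7}. Remove leaf 3 (neighbor: 2).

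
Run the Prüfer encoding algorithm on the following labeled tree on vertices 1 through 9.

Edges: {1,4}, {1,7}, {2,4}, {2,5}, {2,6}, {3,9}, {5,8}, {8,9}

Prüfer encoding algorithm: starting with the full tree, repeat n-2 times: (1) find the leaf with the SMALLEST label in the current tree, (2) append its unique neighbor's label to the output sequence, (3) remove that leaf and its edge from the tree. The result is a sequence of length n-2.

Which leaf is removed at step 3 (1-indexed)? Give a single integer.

Answer: 7

Derivation:
Step 1: current leaves = {3,6,7}. Remove leaf 3 (neighbor: 9).
Step 2: current leaves = {6,7,9}. Remove leaf 6 (neighbor: 2).
Step 3: current leaves = {7,9}. Remove leaf 7 (neighbor: 1).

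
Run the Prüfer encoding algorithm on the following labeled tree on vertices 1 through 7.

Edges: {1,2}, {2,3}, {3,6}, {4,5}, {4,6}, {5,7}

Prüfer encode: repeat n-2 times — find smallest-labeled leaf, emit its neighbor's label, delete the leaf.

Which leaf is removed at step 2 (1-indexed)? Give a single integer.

Answer: 2

Derivation:
Step 1: current leaves = {1,7}. Remove leaf 1 (neighbor: 2).
Step 2: current leaves = {2,7}. Remove leaf 2 (neighbor: 3).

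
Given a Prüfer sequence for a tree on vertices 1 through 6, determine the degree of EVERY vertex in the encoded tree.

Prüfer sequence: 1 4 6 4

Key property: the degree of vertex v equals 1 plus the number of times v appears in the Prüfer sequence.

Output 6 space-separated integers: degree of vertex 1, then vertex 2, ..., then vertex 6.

Answer: 2 1 1 3 1 2

Derivation:
p_1 = 1: count[1] becomes 1
p_2 = 4: count[4] becomes 1
p_3 = 6: count[6] becomes 1
p_4 = 4: count[4] becomes 2
Degrees (1 + count): deg[1]=1+1=2, deg[2]=1+0=1, deg[3]=1+0=1, deg[4]=1+2=3, deg[5]=1+0=1, deg[6]=1+1=2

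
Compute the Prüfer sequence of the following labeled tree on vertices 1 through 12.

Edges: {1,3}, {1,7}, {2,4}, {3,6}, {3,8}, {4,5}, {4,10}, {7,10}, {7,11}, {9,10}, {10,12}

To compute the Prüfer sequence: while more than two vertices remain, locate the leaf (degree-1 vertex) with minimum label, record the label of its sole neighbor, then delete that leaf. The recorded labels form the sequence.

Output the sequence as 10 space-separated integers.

Answer: 4 4 10 3 3 1 7 10 7 10

Derivation:
Step 1: leaves = {2,5,6,8,9,11,12}. Remove smallest leaf 2, emit neighbor 4.
Step 2: leaves = {5,6,8,9,11,12}. Remove smallest leaf 5, emit neighbor 4.
Step 3: leaves = {4,6,8,9,11,12}. Remove smallest leaf 4, emit neighbor 10.
Step 4: leaves = {6,8,9,11,12}. Remove smallest leaf 6, emit neighbor 3.
Step 5: leaves = {8,9,11,12}. Remove smallest leaf 8, emit neighbor 3.
Step 6: leaves = {3,9,11,12}. Remove smallest leaf 3, emit neighbor 1.
Step 7: leaves = {1,9,11,12}. Remove smallest leaf 1, emit neighbor 7.
Step 8: leaves = {9,11,12}. Remove smallest leaf 9, emit neighbor 10.
Step 9: leaves = {11,12}. Remove smallest leaf 11, emit neighbor 7.
Step 10: leaves = {7,12}. Remove smallest leaf 7, emit neighbor 10.
Done: 2 vertices remain (10, 12). Sequence = [4 4 10 3 3 1 7 10 7 10]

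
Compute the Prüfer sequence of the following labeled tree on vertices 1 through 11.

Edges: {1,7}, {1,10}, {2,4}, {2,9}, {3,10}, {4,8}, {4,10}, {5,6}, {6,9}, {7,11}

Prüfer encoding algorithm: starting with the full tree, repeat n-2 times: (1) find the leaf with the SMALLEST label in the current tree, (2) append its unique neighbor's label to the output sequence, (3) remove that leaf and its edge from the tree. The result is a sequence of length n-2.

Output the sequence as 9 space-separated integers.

Answer: 10 6 9 4 2 4 10 1 7

Derivation:
Step 1: leaves = {3,5,8,11}. Remove smallest leaf 3, emit neighbor 10.
Step 2: leaves = {5,8,11}. Remove smallest leaf 5, emit neighbor 6.
Step 3: leaves = {6,8,11}. Remove smallest leaf 6, emit neighbor 9.
Step 4: leaves = {8,9,11}. Remove smallest leaf 8, emit neighbor 4.
Step 5: leaves = {9,11}. Remove smallest leaf 9, emit neighbor 2.
Step 6: leaves = {2,11}. Remove smallest leaf 2, emit neighbor 4.
Step 7: leaves = {4,11}. Remove smallest leaf 4, emit neighbor 10.
Step 8: leaves = {10,11}. Remove smallest leaf 10, emit neighbor 1.
Step 9: leaves = {1,11}. Remove smallest leaf 1, emit neighbor 7.
Done: 2 vertices remain (7, 11). Sequence = [10 6 9 4 2 4 10 1 7]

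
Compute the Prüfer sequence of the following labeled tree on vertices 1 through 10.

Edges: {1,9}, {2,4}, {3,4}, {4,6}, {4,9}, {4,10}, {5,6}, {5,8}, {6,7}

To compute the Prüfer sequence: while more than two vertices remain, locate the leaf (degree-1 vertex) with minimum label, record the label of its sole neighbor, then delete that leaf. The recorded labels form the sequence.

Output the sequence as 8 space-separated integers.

Step 1: leaves = {1,2,3,7,8,10}. Remove smallest leaf 1, emit neighbor 9.
Step 2: leaves = {2,3,7,8,9,10}. Remove smallest leaf 2, emit neighbor 4.
Step 3: leaves = {3,7,8,9,10}. Remove smallest leaf 3, emit neighbor 4.
Step 4: leaves = {7,8,9,10}. Remove smallest leaf 7, emit neighbor 6.
Step 5: leaves = {8,9,10}. Remove smallest leaf 8, emit neighbor 5.
Step 6: leaves = {5,9,10}. Remove smallest leaf 5, emit neighbor 6.
Step 7: leaves = {6,9,10}. Remove smallest leaf 6, emit neighbor 4.
Step 8: leaves = {9,10}. Remove smallest leaf 9, emit neighbor 4.
Done: 2 vertices remain (4, 10). Sequence = [9 4 4 6 5 6 4 4]

Answer: 9 4 4 6 5 6 4 4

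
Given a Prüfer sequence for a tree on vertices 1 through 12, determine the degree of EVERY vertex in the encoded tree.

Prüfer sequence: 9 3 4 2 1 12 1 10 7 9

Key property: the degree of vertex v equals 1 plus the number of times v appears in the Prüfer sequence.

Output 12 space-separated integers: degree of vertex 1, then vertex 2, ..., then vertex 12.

p_1 = 9: count[9] becomes 1
p_2 = 3: count[3] becomes 1
p_3 = 4: count[4] becomes 1
p_4 = 2: count[2] becomes 1
p_5 = 1: count[1] becomes 1
p_6 = 12: count[12] becomes 1
p_7 = 1: count[1] becomes 2
p_8 = 10: count[10] becomes 1
p_9 = 7: count[7] becomes 1
p_10 = 9: count[9] becomes 2
Degrees (1 + count): deg[1]=1+2=3, deg[2]=1+1=2, deg[3]=1+1=2, deg[4]=1+1=2, deg[5]=1+0=1, deg[6]=1+0=1, deg[7]=1+1=2, deg[8]=1+0=1, deg[9]=1+2=3, deg[10]=1+1=2, deg[11]=1+0=1, deg[12]=1+1=2

Answer: 3 2 2 2 1 1 2 1 3 2 1 2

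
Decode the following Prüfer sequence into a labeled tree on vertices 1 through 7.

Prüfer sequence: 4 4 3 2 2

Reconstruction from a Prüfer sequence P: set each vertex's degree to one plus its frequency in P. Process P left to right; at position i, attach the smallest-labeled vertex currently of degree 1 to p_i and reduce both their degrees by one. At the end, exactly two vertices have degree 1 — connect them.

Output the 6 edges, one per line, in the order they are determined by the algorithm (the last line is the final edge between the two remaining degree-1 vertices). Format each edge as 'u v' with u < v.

Answer: 1 4
4 5
3 4
2 3
2 6
2 7

Derivation:
Initial degrees: {1:1, 2:3, 3:2, 4:3, 5:1, 6:1, 7:1}
Step 1: smallest deg-1 vertex = 1, p_1 = 4. Add edge {1,4}. Now deg[1]=0, deg[4]=2.
Step 2: smallest deg-1 vertex = 5, p_2 = 4. Add edge {4,5}. Now deg[5]=0, deg[4]=1.
Step 3: smallest deg-1 vertex = 4, p_3 = 3. Add edge {3,4}. Now deg[4]=0, deg[3]=1.
Step 4: smallest deg-1 vertex = 3, p_4 = 2. Add edge {2,3}. Now deg[3]=0, deg[2]=2.
Step 5: smallest deg-1 vertex = 6, p_5 = 2. Add edge {2,6}. Now deg[6]=0, deg[2]=1.
Final: two remaining deg-1 vertices are 2, 7. Add edge {2,7}.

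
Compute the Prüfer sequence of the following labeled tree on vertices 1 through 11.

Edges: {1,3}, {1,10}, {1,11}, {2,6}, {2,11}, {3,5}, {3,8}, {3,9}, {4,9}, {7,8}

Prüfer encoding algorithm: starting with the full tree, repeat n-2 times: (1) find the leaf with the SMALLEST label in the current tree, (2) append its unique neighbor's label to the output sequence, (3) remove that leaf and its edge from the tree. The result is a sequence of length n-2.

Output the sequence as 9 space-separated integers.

Answer: 9 3 2 11 8 3 3 1 1

Derivation:
Step 1: leaves = {4,5,6,7,10}. Remove smallest leaf 4, emit neighbor 9.
Step 2: leaves = {5,6,7,9,10}. Remove smallest leaf 5, emit neighbor 3.
Step 3: leaves = {6,7,9,10}. Remove smallest leaf 6, emit neighbor 2.
Step 4: leaves = {2,7,9,10}. Remove smallest leaf 2, emit neighbor 11.
Step 5: leaves = {7,9,10,11}. Remove smallest leaf 7, emit neighbor 8.
Step 6: leaves = {8,9,10,11}. Remove smallest leaf 8, emit neighbor 3.
Step 7: leaves = {9,10,11}. Remove smallest leaf 9, emit neighbor 3.
Step 8: leaves = {3,10,11}. Remove smallest leaf 3, emit neighbor 1.
Step 9: leaves = {10,11}. Remove smallest leaf 10, emit neighbor 1.
Done: 2 vertices remain (1, 11). Sequence = [9 3 2 11 8 3 3 1 1]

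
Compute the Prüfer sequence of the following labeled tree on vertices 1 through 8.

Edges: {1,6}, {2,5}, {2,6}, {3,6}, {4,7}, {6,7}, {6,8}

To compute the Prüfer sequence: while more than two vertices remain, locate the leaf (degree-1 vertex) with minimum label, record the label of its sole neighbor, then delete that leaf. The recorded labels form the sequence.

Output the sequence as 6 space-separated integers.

Answer: 6 6 7 2 6 6

Derivation:
Step 1: leaves = {1,3,4,5,8}. Remove smallest leaf 1, emit neighbor 6.
Step 2: leaves = {3,4,5,8}. Remove smallest leaf 3, emit neighbor 6.
Step 3: leaves = {4,5,8}. Remove smallest leaf 4, emit neighbor 7.
Step 4: leaves = {5,7,8}. Remove smallest leaf 5, emit neighbor 2.
Step 5: leaves = {2,7,8}. Remove smallest leaf 2, emit neighbor 6.
Step 6: leaves = {7,8}. Remove smallest leaf 7, emit neighbor 6.
Done: 2 vertices remain (6, 8). Sequence = [6 6 7 2 6 6]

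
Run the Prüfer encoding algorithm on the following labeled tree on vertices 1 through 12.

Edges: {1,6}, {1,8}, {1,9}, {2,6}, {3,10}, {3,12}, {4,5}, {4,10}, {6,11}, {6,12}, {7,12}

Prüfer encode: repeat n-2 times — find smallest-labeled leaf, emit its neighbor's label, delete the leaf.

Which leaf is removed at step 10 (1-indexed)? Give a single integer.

Answer: 11

Derivation:
Step 1: current leaves = {2,5,7,8,9,11}. Remove leaf 2 (neighbor: 6).
Step 2: current leaves = {5,7,8,9,11}. Remove leaf 5 (neighbor: 4).
Step 3: current leaves = {4,7,8,9,11}. Remove leaf 4 (neighbor: 10).
Step 4: current leaves = {7,8,9,10,11}. Remove leaf 7 (neighbor: 12).
Step 5: current leaves = {8,9,10,11}. Remove leaf 8 (neighbor: 1).
Step 6: current leaves = {9,10,11}. Remove leaf 9 (neighbor: 1).
Step 7: current leaves = {1,10,11}. Remove leaf 1 (neighbor: 6).
Step 8: current leaves = {10,11}. Remove leaf 10 (neighbor: 3).
Step 9: current leaves = {3,11}. Remove leaf 3 (neighbor: 12).
Step 10: current leaves = {11,12}. Remove leaf 11 (neighbor: 6).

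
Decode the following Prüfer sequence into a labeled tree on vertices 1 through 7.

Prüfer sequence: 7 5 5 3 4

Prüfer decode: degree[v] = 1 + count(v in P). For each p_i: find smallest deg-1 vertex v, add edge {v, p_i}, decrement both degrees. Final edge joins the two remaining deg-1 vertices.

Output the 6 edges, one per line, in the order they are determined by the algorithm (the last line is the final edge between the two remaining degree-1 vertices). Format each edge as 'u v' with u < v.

Answer: 1 7
2 5
5 6
3 5
3 4
4 7

Derivation:
Initial degrees: {1:1, 2:1, 3:2, 4:2, 5:3, 6:1, 7:2}
Step 1: smallest deg-1 vertex = 1, p_1 = 7. Add edge {1,7}. Now deg[1]=0, deg[7]=1.
Step 2: smallest deg-1 vertex = 2, p_2 = 5. Add edge {2,5}. Now deg[2]=0, deg[5]=2.
Step 3: smallest deg-1 vertex = 6, p_3 = 5. Add edge {5,6}. Now deg[6]=0, deg[5]=1.
Step 4: smallest deg-1 vertex = 5, p_4 = 3. Add edge {3,5}. Now deg[5]=0, deg[3]=1.
Step 5: smallest deg-1 vertex = 3, p_5 = 4. Add edge {3,4}. Now deg[3]=0, deg[4]=1.
Final: two remaining deg-1 vertices are 4, 7. Add edge {4,7}.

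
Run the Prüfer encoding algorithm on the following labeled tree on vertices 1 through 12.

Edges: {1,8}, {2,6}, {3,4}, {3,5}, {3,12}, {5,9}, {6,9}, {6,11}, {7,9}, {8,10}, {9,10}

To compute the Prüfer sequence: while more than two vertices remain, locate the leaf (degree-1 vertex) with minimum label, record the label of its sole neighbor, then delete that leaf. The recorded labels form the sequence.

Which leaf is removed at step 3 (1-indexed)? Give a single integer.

Step 1: current leaves = {1,2,4,7,11,12}. Remove leaf 1 (neighbor: 8).
Step 2: current leaves = {2,4,7,8,11,12}. Remove leaf 2 (neighbor: 6).
Step 3: current leaves = {4,7,8,11,12}. Remove leaf 4 (neighbor: 3).

Answer: 4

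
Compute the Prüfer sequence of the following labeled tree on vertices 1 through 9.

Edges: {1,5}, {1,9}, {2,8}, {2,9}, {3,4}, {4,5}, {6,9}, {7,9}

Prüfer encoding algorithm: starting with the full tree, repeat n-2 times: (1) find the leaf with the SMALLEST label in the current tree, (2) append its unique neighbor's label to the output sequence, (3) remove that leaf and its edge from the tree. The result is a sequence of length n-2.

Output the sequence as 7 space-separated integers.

Step 1: leaves = {3,6,7,8}. Remove smallest leaf 3, emit neighbor 4.
Step 2: leaves = {4,6,7,8}. Remove smallest leaf 4, emit neighbor 5.
Step 3: leaves = {5,6,7,8}. Remove smallest leaf 5, emit neighbor 1.
Step 4: leaves = {1,6,7,8}. Remove smallest leaf 1, emit neighbor 9.
Step 5: leaves = {6,7,8}. Remove smallest leaf 6, emit neighbor 9.
Step 6: leaves = {7,8}. Remove smallest leaf 7, emit neighbor 9.
Step 7: leaves = {8,9}. Remove smallest leaf 8, emit neighbor 2.
Done: 2 vertices remain (2, 9). Sequence = [4 5 1 9 9 9 2]

Answer: 4 5 1 9 9 9 2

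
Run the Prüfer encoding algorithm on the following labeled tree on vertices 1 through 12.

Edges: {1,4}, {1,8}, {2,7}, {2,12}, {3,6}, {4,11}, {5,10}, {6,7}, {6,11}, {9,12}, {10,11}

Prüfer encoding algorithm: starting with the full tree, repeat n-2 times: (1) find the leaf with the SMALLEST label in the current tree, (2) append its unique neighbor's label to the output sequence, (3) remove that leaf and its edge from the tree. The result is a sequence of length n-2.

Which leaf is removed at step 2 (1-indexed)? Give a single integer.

Answer: 5

Derivation:
Step 1: current leaves = {3,5,8,9}. Remove leaf 3 (neighbor: 6).
Step 2: current leaves = {5,8,9}. Remove leaf 5 (neighbor: 10).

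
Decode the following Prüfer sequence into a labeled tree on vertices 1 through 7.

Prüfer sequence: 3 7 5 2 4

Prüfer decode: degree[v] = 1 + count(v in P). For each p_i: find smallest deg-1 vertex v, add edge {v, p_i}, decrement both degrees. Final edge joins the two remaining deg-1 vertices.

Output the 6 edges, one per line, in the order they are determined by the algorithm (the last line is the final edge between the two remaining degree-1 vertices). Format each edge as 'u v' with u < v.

Initial degrees: {1:1, 2:2, 3:2, 4:2, 5:2, 6:1, 7:2}
Step 1: smallest deg-1 vertex = 1, p_1 = 3. Add edge {1,3}. Now deg[1]=0, deg[3]=1.
Step 2: smallest deg-1 vertex = 3, p_2 = 7. Add edge {3,7}. Now deg[3]=0, deg[7]=1.
Step 3: smallest deg-1 vertex = 6, p_3 = 5. Add edge {5,6}. Now deg[6]=0, deg[5]=1.
Step 4: smallest deg-1 vertex = 5, p_4 = 2. Add edge {2,5}. Now deg[5]=0, deg[2]=1.
Step 5: smallest deg-1 vertex = 2, p_5 = 4. Add edge {2,4}. Now deg[2]=0, deg[4]=1.
Final: two remaining deg-1 vertices are 4, 7. Add edge {4,7}.

Answer: 1 3
3 7
5 6
2 5
2 4
4 7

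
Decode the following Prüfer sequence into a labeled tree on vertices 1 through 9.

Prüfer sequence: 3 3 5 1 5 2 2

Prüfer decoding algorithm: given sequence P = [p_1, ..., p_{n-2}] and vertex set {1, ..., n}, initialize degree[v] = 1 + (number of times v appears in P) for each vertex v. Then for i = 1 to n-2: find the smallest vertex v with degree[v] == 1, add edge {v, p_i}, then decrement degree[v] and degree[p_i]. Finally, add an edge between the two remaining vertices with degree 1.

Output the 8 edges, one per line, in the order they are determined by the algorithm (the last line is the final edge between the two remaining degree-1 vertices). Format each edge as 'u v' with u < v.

Initial degrees: {1:2, 2:3, 3:3, 4:1, 5:3, 6:1, 7:1, 8:1, 9:1}
Step 1: smallest deg-1 vertex = 4, p_1 = 3. Add edge {3,4}. Now deg[4]=0, deg[3]=2.
Step 2: smallest deg-1 vertex = 6, p_2 = 3. Add edge {3,6}. Now deg[6]=0, deg[3]=1.
Step 3: smallest deg-1 vertex = 3, p_3 = 5. Add edge {3,5}. Now deg[3]=0, deg[5]=2.
Step 4: smallest deg-1 vertex = 7, p_4 = 1. Add edge {1,7}. Now deg[7]=0, deg[1]=1.
Step 5: smallest deg-1 vertex = 1, p_5 = 5. Add edge {1,5}. Now deg[1]=0, deg[5]=1.
Step 6: smallest deg-1 vertex = 5, p_6 = 2. Add edge {2,5}. Now deg[5]=0, deg[2]=2.
Step 7: smallest deg-1 vertex = 8, p_7 = 2. Add edge {2,8}. Now deg[8]=0, deg[2]=1.
Final: two remaining deg-1 vertices are 2, 9. Add edge {2,9}.

Answer: 3 4
3 6
3 5
1 7
1 5
2 5
2 8
2 9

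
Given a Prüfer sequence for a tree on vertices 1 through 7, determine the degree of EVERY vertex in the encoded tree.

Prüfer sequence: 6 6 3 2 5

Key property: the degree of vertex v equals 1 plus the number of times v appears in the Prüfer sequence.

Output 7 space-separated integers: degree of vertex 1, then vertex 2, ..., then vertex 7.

p_1 = 6: count[6] becomes 1
p_2 = 6: count[6] becomes 2
p_3 = 3: count[3] becomes 1
p_4 = 2: count[2] becomes 1
p_5 = 5: count[5] becomes 1
Degrees (1 + count): deg[1]=1+0=1, deg[2]=1+1=2, deg[3]=1+1=2, deg[4]=1+0=1, deg[5]=1+1=2, deg[6]=1+2=3, deg[7]=1+0=1

Answer: 1 2 2 1 2 3 1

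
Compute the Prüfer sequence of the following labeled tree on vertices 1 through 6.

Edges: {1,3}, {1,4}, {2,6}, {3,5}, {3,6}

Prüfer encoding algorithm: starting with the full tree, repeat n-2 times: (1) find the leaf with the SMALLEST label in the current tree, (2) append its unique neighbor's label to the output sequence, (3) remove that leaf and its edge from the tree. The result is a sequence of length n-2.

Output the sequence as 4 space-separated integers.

Answer: 6 1 3 3

Derivation:
Step 1: leaves = {2,4,5}. Remove smallest leaf 2, emit neighbor 6.
Step 2: leaves = {4,5,6}. Remove smallest leaf 4, emit neighbor 1.
Step 3: leaves = {1,5,6}. Remove smallest leaf 1, emit neighbor 3.
Step 4: leaves = {5,6}. Remove smallest leaf 5, emit neighbor 3.
Done: 2 vertices remain (3, 6). Sequence = [6 1 3 3]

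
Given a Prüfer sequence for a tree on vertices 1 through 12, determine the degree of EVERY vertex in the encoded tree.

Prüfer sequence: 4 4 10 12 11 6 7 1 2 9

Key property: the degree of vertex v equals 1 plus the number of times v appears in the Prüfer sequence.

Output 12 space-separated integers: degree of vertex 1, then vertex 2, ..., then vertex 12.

Answer: 2 2 1 3 1 2 2 1 2 2 2 2

Derivation:
p_1 = 4: count[4] becomes 1
p_2 = 4: count[4] becomes 2
p_3 = 10: count[10] becomes 1
p_4 = 12: count[12] becomes 1
p_5 = 11: count[11] becomes 1
p_6 = 6: count[6] becomes 1
p_7 = 7: count[7] becomes 1
p_8 = 1: count[1] becomes 1
p_9 = 2: count[2] becomes 1
p_10 = 9: count[9] becomes 1
Degrees (1 + count): deg[1]=1+1=2, deg[2]=1+1=2, deg[3]=1+0=1, deg[4]=1+2=3, deg[5]=1+0=1, deg[6]=1+1=2, deg[7]=1+1=2, deg[8]=1+0=1, deg[9]=1+1=2, deg[10]=1+1=2, deg[11]=1+1=2, deg[12]=1+1=2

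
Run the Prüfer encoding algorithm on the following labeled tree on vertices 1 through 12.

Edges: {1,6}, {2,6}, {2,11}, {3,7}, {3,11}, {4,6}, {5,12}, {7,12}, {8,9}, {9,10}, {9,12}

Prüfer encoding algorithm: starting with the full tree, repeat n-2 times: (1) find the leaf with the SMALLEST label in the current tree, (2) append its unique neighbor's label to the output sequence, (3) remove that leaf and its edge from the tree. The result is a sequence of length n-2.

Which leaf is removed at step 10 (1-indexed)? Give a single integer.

Step 1: current leaves = {1,4,5,8,10}. Remove leaf 1 (neighbor: 6).
Step 2: current leaves = {4,5,8,10}. Remove leaf 4 (neighbor: 6).
Step 3: current leaves = {5,6,8,10}. Remove leaf 5 (neighbor: 12).
Step 4: current leaves = {6,8,10}. Remove leaf 6 (neighbor: 2).
Step 5: current leaves = {2,8,10}. Remove leaf 2 (neighbor: 11).
Step 6: current leaves = {8,10,11}. Remove leaf 8 (neighbor: 9).
Step 7: current leaves = {10,11}. Remove leaf 10 (neighbor: 9).
Step 8: current leaves = {9,11}. Remove leaf 9 (neighbor: 12).
Step 9: current leaves = {11,12}. Remove leaf 11 (neighbor: 3).
Step 10: current leaves = {3,12}. Remove leaf 3 (neighbor: 7).

Answer: 3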